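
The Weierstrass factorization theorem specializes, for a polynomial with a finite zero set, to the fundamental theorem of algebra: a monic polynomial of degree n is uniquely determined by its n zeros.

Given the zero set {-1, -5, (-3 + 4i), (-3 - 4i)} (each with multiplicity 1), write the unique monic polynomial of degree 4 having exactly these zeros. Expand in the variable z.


The polynomial is p(z) = ∏_{α ∈ S} (z − α), where S = {-1, -5, (-3 + 4i), (-3 - 4i)}.
Expanding the product yields: p(z) = z^4 + 12·z^3 + 66·z^2 + 180·z + 125.
Note conjugate pairs combine to real quadratics: (z − (-3+4i))(z − (-3−4i)) = z² + 6z + 25.
The resulting polynomial has degree 4 and real coefficients as required.

p(z) = z^4 + 12·z^3 + 66·z^2 + 180·z + 125.


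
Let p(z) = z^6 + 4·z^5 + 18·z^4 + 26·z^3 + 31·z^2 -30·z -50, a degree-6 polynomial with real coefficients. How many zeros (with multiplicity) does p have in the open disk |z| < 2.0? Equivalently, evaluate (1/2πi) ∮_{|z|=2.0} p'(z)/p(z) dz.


The zeros of p are: (-1 + 2i), (-1 - 2i), (-1 + 3i), (-1 - 3i), -1, 1.
Their magnitudes are: 2.236, 2.236, 3.162, 3.162, 1, 1.
Zeros with |z| < R = 2.0: -1, 1.
Count = 2.
By the argument principle, (1/2πi) ∮_{|z|=R} p'(z)/p(z) dz equals exactly this count.

Number of zeros inside |z| < 2.0: 2.


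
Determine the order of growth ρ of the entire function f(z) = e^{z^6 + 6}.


|e^{z^6 + 6}| = e^{Re(1·z^6) + 6} ≤ e^{1|z|^6 + 6} = e^{1r^6 + 6} on |z| = r, so ρ ≤ 6. Choosing z on |z|=r so that 1·z^6 is real positive (always possible by picking arg z appropriately) gives |f(z)| = e^{1r^6 + 6}, matching the bound. The additive constant 6 does not affect log log M(r) ~ 6·log r. Hence ρ = 6.
Therefore ρ = 6.

Order ρ = 6.


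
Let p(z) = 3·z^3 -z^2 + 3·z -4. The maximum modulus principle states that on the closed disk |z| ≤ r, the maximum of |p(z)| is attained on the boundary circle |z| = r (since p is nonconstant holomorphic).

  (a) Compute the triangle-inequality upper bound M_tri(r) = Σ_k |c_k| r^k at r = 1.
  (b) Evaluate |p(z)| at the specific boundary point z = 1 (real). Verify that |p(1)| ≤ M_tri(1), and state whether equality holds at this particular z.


Coefficients: c_0 = -4, c_1 = 3, c_2 = -1, c_3 = 3. Radius r = 1.
Part (a). Triangle bound: M_tri(r) = Σ_k |c_k| r^k
  = |-4|·1^0 + |3|·1^1 + |-1|·1^2 + |3|·1^3
  = 4 + 3 + 1 + 3 = 11.
This bounds M(r) := max_{|z|=r} |p(z)| from above; equality holds iff all terms c_k z^k can be made to align in phase at a single z on |z|=r.
Part (b). At z = 1 (real, on the circle |z| = r):
  p(1) = (-4)·1^0 + (3)·1^1 + (-1)·1^2 + (3)·1^3 = 1.
  |p(1)| = 1.
Check: |p(1)| = 1 ≤ 11 = M_tri(1). ✓ Equality does not hold at z = 1 (the coefficients have mixed signs, so the terms do not all align in phase there).

M_tri(1) = 11; |p(1)| = 1; equality at z=1: no.


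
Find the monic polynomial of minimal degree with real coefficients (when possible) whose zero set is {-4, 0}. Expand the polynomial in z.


The polynomial is p(z) = ∏_{α ∈ S} (z − α), where S = {-4, 0}.
Expanding the product yields: p(z) = z^2 + 4·z.
The resulting polynomial has degree 2 and real coefficients as required.

p(z) = z^2 + 4·z.


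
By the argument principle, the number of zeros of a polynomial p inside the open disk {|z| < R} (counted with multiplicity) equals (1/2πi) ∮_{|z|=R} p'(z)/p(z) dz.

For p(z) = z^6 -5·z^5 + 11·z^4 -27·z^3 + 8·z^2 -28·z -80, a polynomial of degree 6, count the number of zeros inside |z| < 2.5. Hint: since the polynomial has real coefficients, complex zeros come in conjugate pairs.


The zeros of p are: -1, (0 + 2i), (0 - 2i), 4, (1 + 2i), (1 - 2i).
Their magnitudes are: 1, 2, 2, 4, 2.236, 2.236.
Zeros with |z| < R = 2.5: -1, (0 + 2i), (0 - 2i), (1 + 2i), (1 - 2i).
Count = 5.
By the argument principle, (1/2πi) ∮_{|z|=R} p'(z)/p(z) dz equals exactly this count.

Number of zeros inside |z| < 2.5: 5.


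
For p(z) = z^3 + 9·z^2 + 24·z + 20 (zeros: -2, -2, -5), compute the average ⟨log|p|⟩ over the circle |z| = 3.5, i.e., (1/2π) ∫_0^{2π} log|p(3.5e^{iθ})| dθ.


Zeros: -5, -2, -2; r = 3.5.
Inside |z| < r: -2, -2. Outside (|z| ≥ r): -5.
p(0) = 20, so log|p(0)| = log(20) = 2.9957.
Apply Jensen: I(r) = log|p(0)| + Σ_k log(r/|z_k|), summed over zeros inside |z| < r.
  log(r/|z_k|) for z_k = -2: log(3.5/2) = 0.5596
  log(r/|z_k|) for z_k = -2: log(3.5/2) = 0.5596
  Outside zeros (-5) contribute nothing to the Jensen sum.
Sum over inside zeros: 1.1192.
I(r) = log|p(0)| + (inside sum) = 2.9957 + 1.1192 = 4.1150.
Note: since some zeros are outside |z| ≤ r, the simplified n·log(r) form does NOT apply — only the inside zeros contribute.

I(r) ≈ 4.1150.


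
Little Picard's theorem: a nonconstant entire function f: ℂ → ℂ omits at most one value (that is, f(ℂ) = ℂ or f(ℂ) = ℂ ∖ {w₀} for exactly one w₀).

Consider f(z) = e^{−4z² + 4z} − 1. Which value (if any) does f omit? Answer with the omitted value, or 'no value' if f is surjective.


Little Picard bounds the complement of f(ℂ) to at most one point.
The exponent g(z) = −4z² + 4z is a nonconstant polynomial, hence surjective onto ℂ. So e^{g(z)} takes every value in {e^w : w ∈ ℂ} = ℂ ∖ {0}. Adding -1 shifts the range to ℂ ∖ {-1}. f omits exactly -1.

Omitted value: -1.


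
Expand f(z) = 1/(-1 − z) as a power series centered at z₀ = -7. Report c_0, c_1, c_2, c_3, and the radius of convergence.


Let w = z − z₀, so z = z₀ + w.
Then -1 − z = -1 − (z₀ + w) = (-1 − z₀) − w = 6 − w.
f(z) = 1/(6 − w) = (1/(6)) · 1/(1 − w/(6)) = Σ_{n≥0} w^n / (6)^(n+1).
So c_n = 1/(6)^(n+1):
  c_0 = 1/(6)^1 = 1/6.
  c_1 = 1/(6)^2 = 1/36.
  c_2 = 1/(6)^3 = 1/216.
  c_3 = 1/(6)^4 = 1/1296.
The series is valid for |w/d| < 1, i.e. |z − z₀| < |d|.
Radius of convergence: R = |-1 − z₀| = |6| = 6 (distance from z₀ to the singularity z = -1).

c_0 = 1/6, c_1 = 1/36, c_2 = 1/216, c_3 = 1/1296; R = 6.


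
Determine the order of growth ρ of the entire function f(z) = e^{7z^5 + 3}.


|e^{7z^5 + 3}| = e^{Re(7·z^5) + 3} ≤ e^{7|z|^5 + 3} = e^{7r^5 + 3} on |z| = r, so ρ ≤ 5. Choosing z on |z|=r so that 7·z^5 is real positive (always possible by picking arg z appropriately) gives |f(z)| = e^{7r^5 + 3}, matching the bound. The additive constant 3 does not affect log log M(r) ~ 5·log r. Hence ρ = 5.
Therefore ρ = 5.

Order ρ = 5.


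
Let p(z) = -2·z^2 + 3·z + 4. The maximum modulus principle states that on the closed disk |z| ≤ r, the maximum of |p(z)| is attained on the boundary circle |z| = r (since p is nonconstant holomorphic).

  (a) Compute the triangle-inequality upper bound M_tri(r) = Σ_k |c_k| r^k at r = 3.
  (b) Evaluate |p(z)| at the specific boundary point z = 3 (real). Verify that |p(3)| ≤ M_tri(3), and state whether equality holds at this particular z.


Coefficients: c_0 = 4, c_1 = 3, c_2 = -2. Radius r = 3.
Part (a). Triangle bound: M_tri(r) = Σ_k |c_k| r^k
  = |4|·3^0 + |3|·3^1 + |-2|·3^2
  = 4 + 9 + 18 = 31.
This bounds M(r) := max_{|z|=r} |p(z)| from above; equality holds iff all terms c_k z^k can be made to align in phase at a single z on |z|=r.
Part (b). At z = 3 (real, on the circle |z| = r):
  p(3) = (4)·3^0 + (3)·3^1 + (-2)·3^2 = -5.
  |p(3)| = 5.
Check: |p(3)| = 5 ≤ 31 = M_tri(3). ✓ Equality does not hold at z = 3 (the coefficients have mixed signs, so the terms do not all align in phase there).

M_tri(3) = 31; |p(3)| = 5; equality at z=3: no.


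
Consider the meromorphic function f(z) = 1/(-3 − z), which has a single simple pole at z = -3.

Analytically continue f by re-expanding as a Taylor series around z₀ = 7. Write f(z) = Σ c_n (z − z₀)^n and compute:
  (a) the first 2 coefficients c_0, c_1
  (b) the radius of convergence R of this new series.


Let w = z − z₀, so z = z₀ + w.
Then -3 − z = -3 − (z₀ + w) = (-3 − z₀) − w = -10 − w.
f(z) = 1/(-10 − w) = (1/(-10)) · 1/(1 − w/(-10)) = Σ_{n≥0} w^n / (-10)^(n+1).
So c_n = 1/(-10)^(n+1):
  c_0 = 1/(-10)^1 = -1/10.
  c_1 = 1/(-10)^2 = 1/100.
The series is valid for |w/d| < 1, i.e. |z − z₀| < |d|.
Radius of convergence: R = |-3 − z₀| = |-10| = 10 (distance from z₀ to the singularity z = -3).

c_0 = -1/10, c_1 = 1/100; R = 10.


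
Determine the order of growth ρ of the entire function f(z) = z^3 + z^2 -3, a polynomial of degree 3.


|f(z)| ≤ Σ|c_k|·r^k = O(r^3) as r → ∞. Polynomial growth is O(e^{r^ε}) for every ε > 0 (since r^3/e^{r^ε} → 0), so ρ ≤ ε for all ε > 0, i.e. ρ = 0. Every nonconstant polynomial has order 0.
Therefore ρ = 0.

Order ρ = 0.


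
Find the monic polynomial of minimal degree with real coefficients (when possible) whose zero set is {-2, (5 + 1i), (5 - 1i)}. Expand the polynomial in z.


The polynomial is p(z) = ∏_{α ∈ S} (z − α), where S = {-2, (5 + 1i), (5 - 1i)}.
Expanding the product yields: p(z) = z^3 -8·z^2 + 6·z + 52.
Note conjugate pairs combine to real quadratics: (z − (5+1i))(z − (5−1i)) = z² − 10z + 26.
The resulting polynomial has degree 3 and real coefficients as required.

p(z) = z^3 -8·z^2 + 6·z + 52.


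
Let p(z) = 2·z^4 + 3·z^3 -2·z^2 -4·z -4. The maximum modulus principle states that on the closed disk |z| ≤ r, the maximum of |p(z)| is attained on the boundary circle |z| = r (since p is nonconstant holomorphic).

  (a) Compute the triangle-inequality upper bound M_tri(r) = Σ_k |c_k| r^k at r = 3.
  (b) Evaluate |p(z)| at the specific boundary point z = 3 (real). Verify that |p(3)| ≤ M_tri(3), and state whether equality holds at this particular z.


Coefficients: c_0 = -4, c_1 = -4, c_2 = -2, c_3 = 3, c_4 = 2. Radius r = 3.
Part (a). Triangle bound: M_tri(r) = Σ_k |c_k| r^k
  = |-4|·3^0 + |-4|·3^1 + |-2|·3^2 + |3|·3^3 + |2|·3^4
  = 4 + 12 + 18 + 81 + 162 = 277.
This bounds M(r) := max_{|z|=r} |p(z)| from above; equality holds iff all terms c_k z^k can be made to align in phase at a single z on |z|=r.
Part (b). At z = 3 (real, on the circle |z| = r):
  p(3) = (-4)·3^0 + (-4)·3^1 + (-2)·3^2 + (3)·3^3 + (2)·3^4 = 209.
  |p(3)| = 209.
Check: |p(3)| = 209 ≤ 277 = M_tri(3). ✓ Equality does not hold at z = 3 (the coefficients have mixed signs, so the terms do not all align in phase there).

M_tri(3) = 277; |p(3)| = 209; equality at z=3: no.


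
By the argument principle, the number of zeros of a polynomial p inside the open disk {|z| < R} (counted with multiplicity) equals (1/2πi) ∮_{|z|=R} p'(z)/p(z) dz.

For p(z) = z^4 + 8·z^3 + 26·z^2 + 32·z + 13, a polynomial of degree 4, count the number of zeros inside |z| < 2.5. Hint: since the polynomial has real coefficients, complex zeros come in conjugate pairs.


The zeros of p are: -1, (-3 + 2i), (-3 - 2i), -1.
Their magnitudes are: 1, 3.606, 3.606, 1.
Zeros with |z| < R = 2.5: -1, -1.
Count = 2.
By the argument principle, (1/2πi) ∮_{|z|=R} p'(z)/p(z) dz equals exactly this count.

Number of zeros inside |z| < 2.5: 2.


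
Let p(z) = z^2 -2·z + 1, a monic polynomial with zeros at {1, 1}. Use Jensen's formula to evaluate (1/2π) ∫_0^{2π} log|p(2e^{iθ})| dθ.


Zeros: 1, 1; r = 2.
Inside |z| < r: 1, 1. Outside (|z| ≥ r): ∅.
p(0) = 1, so log|p(0)| = log(1) = 0.0000.
Apply Jensen: I(r) = log|p(0)| + Σ_k log(r/|z_k|), summed over zeros inside |z| < r.
  log(r/|z_k|) for z_k = 1: log(2/1) = 0.6931
  log(r/|z_k|) for z_k = 1: log(2/1) = 0.6931
Sum over inside zeros: 1.3863.
I(r) = log|p(0)| + (inside sum) = 0.0000 + 1.3863 = 1.3863.
Closed form (all zeros inside, monic): I(r) = n·log(r) = 2·log(2) = 1.3863. ✓

I(r) ≈ 1.3863.


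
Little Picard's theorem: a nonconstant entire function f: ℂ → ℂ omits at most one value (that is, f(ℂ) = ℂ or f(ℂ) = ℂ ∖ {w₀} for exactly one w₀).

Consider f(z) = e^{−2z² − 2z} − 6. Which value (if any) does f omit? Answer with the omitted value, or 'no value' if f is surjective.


Little Picard bounds the complement of f(ℂ) to at most one point.
The exponent g(z) = −2z² − 2z is a nonconstant polynomial, hence surjective onto ℂ. So e^{g(z)} takes every value in {e^w : w ∈ ℂ} = ℂ ∖ {0}. Adding -6 shifts the range to ℂ ∖ {-6}. f omits exactly -6.

Omitted value: -6.


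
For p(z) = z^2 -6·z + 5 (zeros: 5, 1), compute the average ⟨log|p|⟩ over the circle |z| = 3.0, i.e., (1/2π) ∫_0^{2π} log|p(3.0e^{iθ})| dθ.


Zeros: 1, 5; r = 3.0.
Inside |z| < r: 1. Outside (|z| ≥ r): 5.
p(0) = 5, so log|p(0)| = log(5) = 1.6094.
Apply Jensen: I(r) = log|p(0)| + Σ_k log(r/|z_k|), summed over zeros inside |z| < r.
  log(r/|z_k|) for z_k = 1: log(3.0/1) = 1.0986
  Outside zeros (5) contribute nothing to the Jensen sum.
Sum over inside zeros: 1.0986.
I(r) = log|p(0)| + (inside sum) = 1.6094 + 1.0986 = 2.7081.
Note: since some zeros are outside |z| ≤ r, the simplified n·log(r) form does NOT apply — only the inside zeros contribute.

I(r) ≈ 2.7081.


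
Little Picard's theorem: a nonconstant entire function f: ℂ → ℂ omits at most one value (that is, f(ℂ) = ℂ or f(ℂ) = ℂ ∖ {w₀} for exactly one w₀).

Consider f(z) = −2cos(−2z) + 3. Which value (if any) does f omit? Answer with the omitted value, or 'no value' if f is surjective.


Little Picard bounds the complement of f(ℂ) to at most one point.
cos is entire and surjective onto ℂ: for every w ∈ ℂ, cos(ζ) = w has a solution ζ ∈ ℂ (e.g., via the complex inverse arccos). With ζ = −2z this gives z = ζ/(-2). Then -2·cos(−2z) takes every value in -2·ℂ = ℂ, and adding 3 is a bijection of ℂ. So f is surjective and omits no value. (Note: only on the real line is cos bounded by [−1, 1].)

Omitted value: no value.


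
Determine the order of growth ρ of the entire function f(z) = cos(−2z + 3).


cos(w) is a linear combination of e^{iw} and e^{−iw} (or e^w, e^{−w} in the hyperbolic case), so |cos(w)| ≤ e^{|w|}. With w = −2z + 3, |w| ≤ 2|z| + 3 = 2r + 3 on |z| = r, giving M(r) ≤ e^{2r + 3}, so ρ ≤ 1. On a suitable ray (z = it for sin/cos; z = t for sinh/cosh, t real → ∞), |cos(−2z + 3)| grows like e^{2|t|}/2, so ρ ≥ 1. Hence ρ = 1.
Therefore ρ = 1.

Order ρ = 1.


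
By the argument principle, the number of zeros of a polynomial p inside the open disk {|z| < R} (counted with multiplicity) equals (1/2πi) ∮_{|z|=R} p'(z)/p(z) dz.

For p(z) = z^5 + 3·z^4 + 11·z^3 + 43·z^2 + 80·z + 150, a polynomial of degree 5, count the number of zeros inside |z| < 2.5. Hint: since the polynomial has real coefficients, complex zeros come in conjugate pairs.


The zeros of p are: -3, (-1 + 2i), (-1 - 2i), (1 + 3i), (1 - 3i).
Their magnitudes are: 3, 2.236, 2.236, 3.162, 3.162.
Zeros with |z| < R = 2.5: (-1 + 2i), (-1 - 2i).
Count = 2.
By the argument principle, (1/2πi) ∮_{|z|=R} p'(z)/p(z) dz equals exactly this count.

Number of zeros inside |z| < 2.5: 2.


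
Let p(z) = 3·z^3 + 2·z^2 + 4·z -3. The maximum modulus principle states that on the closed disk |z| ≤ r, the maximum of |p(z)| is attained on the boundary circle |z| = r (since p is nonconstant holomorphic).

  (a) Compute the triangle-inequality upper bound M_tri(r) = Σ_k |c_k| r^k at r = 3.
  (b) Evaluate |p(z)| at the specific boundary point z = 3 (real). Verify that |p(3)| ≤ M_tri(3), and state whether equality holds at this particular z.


Coefficients: c_0 = -3, c_1 = 4, c_2 = 2, c_3 = 3. Radius r = 3.
Part (a). Triangle bound: M_tri(r) = Σ_k |c_k| r^k
  = |-3|·3^0 + |4|·3^1 + |2|·3^2 + |3|·3^3
  = 3 + 12 + 18 + 81 = 114.
This bounds M(r) := max_{|z|=r} |p(z)| from above; equality holds iff all terms c_k z^k can be made to align in phase at a single z on |z|=r.
Part (b). At z = 3 (real, on the circle |z| = r):
  p(3) = (-3)·3^0 + (4)·3^1 + (2)·3^2 + (3)·3^3 = 108.
  |p(3)| = 108.
Check: |p(3)| = 108 ≤ 114 = M_tri(3). ✓ Equality does not hold at z = 3 (the coefficients have mixed signs, so the terms do not all align in phase there).

M_tri(3) = 114; |p(3)| = 108; equality at z=3: no.


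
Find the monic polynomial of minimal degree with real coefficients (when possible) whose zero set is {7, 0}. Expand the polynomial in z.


The polynomial is p(z) = ∏_{α ∈ S} (z − α), where S = {7, 0}.
Expanding the product yields: p(z) = z^2 -7·z.
The resulting polynomial has degree 2 and real coefficients as required.

p(z) = z^2 -7·z.


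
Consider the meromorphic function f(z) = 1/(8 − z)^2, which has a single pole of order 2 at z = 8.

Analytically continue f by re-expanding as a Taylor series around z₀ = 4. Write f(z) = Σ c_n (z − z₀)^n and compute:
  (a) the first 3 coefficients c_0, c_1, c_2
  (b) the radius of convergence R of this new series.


Let w = z − z₀, so z = z₀ + w.
Then 8 − z = 8 − (z₀ + w) = (8 − z₀) − w = 4 − w.
f(z) = 1/(4 − w)^2 = (1/(4)^2) · (1 − w/(4))^{−2}.
By the binomial series (1−u)^{−2} = Σ_{n≥0} C(n+1, 1) u^n for |u|<1, with u = w/(4):
  c_n = C(n+1, 1) / (4)^(n+2).
  c_0 = 1/(4)^2 = 1/16.
  c_1 = 2/(4)^3 = 1/32.
  c_2 = 3/(4)^4 = 3/256.
The series is valid for |w/d| < 1, i.e. |z − z₀| < |d|.
Radius of convergence: R = |8 − z₀| = |4| = 4 (distance from z₀ to the singularity z = 8).

c_0 = 1/16, c_1 = 1/32, c_2 = 3/256; R = 4.


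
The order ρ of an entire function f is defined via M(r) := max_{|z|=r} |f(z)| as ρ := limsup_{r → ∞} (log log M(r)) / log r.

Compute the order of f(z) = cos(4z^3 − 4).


Write cos(w) = (e^{iw} ± e^{−iw})/(2 or 2i), so |cos(w)| ≤ e^{|w|}. With w = 4z^3 − 4, |w| ≤ 4r^3 + 4 on |z|=r, giving M(r) ≤ e^{4r^3 + 4} and ρ ≤ 3. For the lower bound, choose z on |z|=r with 4z^3 purely imaginary of modulus 4r^3; then |cos(4z^3 − 4)| grows like e^{4r^3}/2, so ρ ≥ 3. Hence ρ = 3.
Therefore ρ = 3.

Order ρ = 3.


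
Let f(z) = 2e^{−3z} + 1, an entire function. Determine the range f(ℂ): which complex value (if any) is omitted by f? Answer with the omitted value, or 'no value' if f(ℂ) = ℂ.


Little Picard bounds the complement of f(ℂ) to at most one point.
e^{−3z} is never zero on ℂ, so 2·e^{−3z} takes every value in ℂ ∖ {0}. Adding 1 shifts the range to ℂ ∖ {1}. Thus f omits exactly the value 1.

Omitted value: 1.


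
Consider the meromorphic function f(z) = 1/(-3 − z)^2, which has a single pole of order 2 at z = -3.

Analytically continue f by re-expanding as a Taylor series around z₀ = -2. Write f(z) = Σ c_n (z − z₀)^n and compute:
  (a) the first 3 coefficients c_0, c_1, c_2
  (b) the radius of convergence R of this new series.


Let w = z − z₀, so z = z₀ + w.
Then -3 − z = -3 − (z₀ + w) = (-3 − z₀) − w = -1 − w.
f(z) = 1/(-1 − w)^2 = (1/(-1)^2) · (1 − w/(-1))^{−2}.
By the binomial series (1−u)^{−2} = Σ_{n≥0} C(n+1, 1) u^n for |u|<1, with u = w/(-1):
  c_n = C(n+1, 1) / (-1)^(n+2).
  c_0 = 1/(-1)^2 = 1.
  c_1 = 2/(-1)^3 = -2.
  c_2 = 3/(-1)^4 = 3.
The series is valid for |w/d| < 1, i.e. |z − z₀| < |d|.
Radius of convergence: R = |-3 − z₀| = |-1| = 1 (distance from z₀ to the singularity z = -3).

c_0 = 1, c_1 = -2, c_2 = 3; R = 1.


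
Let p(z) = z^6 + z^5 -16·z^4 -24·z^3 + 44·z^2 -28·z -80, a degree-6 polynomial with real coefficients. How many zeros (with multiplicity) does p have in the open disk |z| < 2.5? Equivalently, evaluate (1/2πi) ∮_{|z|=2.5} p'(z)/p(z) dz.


The zeros of p are: -1, (-3 + 1i), (-3 - 1i), 4, (1 + 1i), (1 - 1i).
Their magnitudes are: 1, 3.162, 3.162, 4, 1.414, 1.414.
Zeros with |z| < R = 2.5: -1, (1 + 1i), (1 - 1i).
Count = 3.
By the argument principle, (1/2πi) ∮_{|z|=R} p'(z)/p(z) dz equals exactly this count.

Number of zeros inside |z| < 2.5: 3.


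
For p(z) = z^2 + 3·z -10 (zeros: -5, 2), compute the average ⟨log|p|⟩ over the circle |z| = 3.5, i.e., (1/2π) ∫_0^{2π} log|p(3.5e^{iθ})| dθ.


Zeros: -5, 2; r = 3.5.
Inside |z| < r: 2. Outside (|z| ≥ r): -5.
p(0) = -10, so log|p(0)| = log(10) = 2.3026.
Apply Jensen: I(r) = log|p(0)| + Σ_k log(r/|z_k|), summed over zeros inside |z| < r.
  log(r/|z_k|) for z_k = 2: log(3.5/2) = 0.5596
  Outside zeros (-5) contribute nothing to the Jensen sum.
Sum over inside zeros: 0.5596.
I(r) = log|p(0)| + (inside sum) = 2.3026 + 0.5596 = 2.8622.
Note: since some zeros are outside |z| ≤ r, the simplified n·log(r) form does NOT apply — only the inside zeros contribute.

I(r) ≈ 2.8622.


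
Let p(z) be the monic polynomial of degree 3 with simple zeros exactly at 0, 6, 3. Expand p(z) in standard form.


The polynomial is p(z) = ∏_{α ∈ S} (z − α), where S = {0, 6, 3}.
Expanding the product yields: p(z) = z^3 -9·z^2 + 18·z.
The resulting polynomial has degree 3 and real coefficients as required.

p(z) = z^3 -9·z^2 + 18·z.


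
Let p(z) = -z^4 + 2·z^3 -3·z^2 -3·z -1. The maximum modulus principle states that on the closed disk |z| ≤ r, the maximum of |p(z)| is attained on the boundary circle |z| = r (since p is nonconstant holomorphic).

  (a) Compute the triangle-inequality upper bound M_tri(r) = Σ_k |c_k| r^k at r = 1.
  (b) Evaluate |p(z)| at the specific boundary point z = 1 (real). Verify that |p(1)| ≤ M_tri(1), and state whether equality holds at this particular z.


Coefficients: c_0 = -1, c_1 = -3, c_2 = -3, c_3 = 2, c_4 = -1. Radius r = 1.
Part (a). Triangle bound: M_tri(r) = Σ_k |c_k| r^k
  = |-1|·1^0 + |-3|·1^1 + |-3|·1^2 + |2|·1^3 + |-1|·1^4
  = 1 + 3 + 3 + 2 + 1 = 10.
This bounds M(r) := max_{|z|=r} |p(z)| from above; equality holds iff all terms c_k z^k can be made to align in phase at a single z on |z|=r.
Part (b). At z = 1 (real, on the circle |z| = r):
  p(1) = (-1)·1^0 + (-3)·1^1 + (-3)·1^2 + (2)·1^3 + (-1)·1^4 = -6.
  |p(1)| = 6.
Check: |p(1)| = 6 ≤ 10 = M_tri(1). ✓ Equality does not hold at z = 1 (the coefficients have mixed signs, so the terms do not all align in phase there).

M_tri(1) = 10; |p(1)| = 6; equality at z=1: no.


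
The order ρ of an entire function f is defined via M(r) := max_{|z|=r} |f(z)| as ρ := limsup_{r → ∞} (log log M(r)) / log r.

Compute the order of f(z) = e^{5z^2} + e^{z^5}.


Each summand is entire of order 2 and 5 respectively (as in the single-exponential case). The order of a sum is at most the max of the orders, so ρ ≤ 5. For the lower bound: on |z|=r choose arg z so that 1z^5 is real positive; then |e^{1z^5}| = e^{1r^5} while |e^{5z^2}| ≤ e^{5r^2} = o(e^{1r^5}). So |f| ≥ e^{1r^5}(1 − o(1)) and ρ ≥ 5. Hence ρ = max(2, 5) = 5.
Therefore ρ = 5.

Order ρ = 5.


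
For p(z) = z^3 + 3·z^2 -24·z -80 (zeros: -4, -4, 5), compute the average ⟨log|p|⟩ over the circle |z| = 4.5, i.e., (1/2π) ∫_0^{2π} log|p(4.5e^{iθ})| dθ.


Zeros: -4, -4, 5; r = 4.5.
Inside |z| < r: -4, -4. Outside (|z| ≥ r): 5.
p(0) = -80, so log|p(0)| = log(80) = 4.3820.
Apply Jensen: I(r) = log|p(0)| + Σ_k log(r/|z_k|), summed over zeros inside |z| < r.
  log(r/|z_k|) for z_k = -4: log(4.5/4) = 0.1178
  log(r/|z_k|) for z_k = -4: log(4.5/4) = 0.1178
  Outside zeros (5) contribute nothing to the Jensen sum.
Sum over inside zeros: 0.2356.
I(r) = log|p(0)| + (inside sum) = 4.3820 + 0.2356 = 4.6176.
Note: since some zeros are outside |z| ≤ r, the simplified n·log(r) form does NOT apply — only the inside zeros contribute.

I(r) ≈ 4.6176.


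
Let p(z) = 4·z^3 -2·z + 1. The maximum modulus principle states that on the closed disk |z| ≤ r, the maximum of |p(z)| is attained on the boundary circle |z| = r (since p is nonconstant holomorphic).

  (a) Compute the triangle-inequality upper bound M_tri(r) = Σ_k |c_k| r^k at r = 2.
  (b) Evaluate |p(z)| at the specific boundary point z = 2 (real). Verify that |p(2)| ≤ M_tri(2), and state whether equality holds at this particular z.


Coefficients: c_0 = 1, c_1 = -2, c_2 = 0, c_3 = 4. Radius r = 2.
Part (a). Triangle bound: M_tri(r) = Σ_k |c_k| r^k
  = |1|·2^0 + |-2|·2^1 + |0|·2^2 + |4|·2^3
  = 1 + 4 + 0 + 32 = 37.
This bounds M(r) := max_{|z|=r} |p(z)| from above; equality holds iff all terms c_k z^k can be made to align in phase at a single z on |z|=r.
Part (b). At z = 2 (real, on the circle |z| = r):
  p(2) = (1)·2^0 + (-2)·2^1 + (0)·2^2 + (4)·2^3 = 29.
  |p(2)| = 29.
Check: |p(2)| = 29 ≤ 37 = M_tri(2). ✓ Equality does not hold at z = 2 (the coefficients have mixed signs, so the terms do not all align in phase there).

M_tri(2) = 37; |p(2)| = 29; equality at z=2: no.


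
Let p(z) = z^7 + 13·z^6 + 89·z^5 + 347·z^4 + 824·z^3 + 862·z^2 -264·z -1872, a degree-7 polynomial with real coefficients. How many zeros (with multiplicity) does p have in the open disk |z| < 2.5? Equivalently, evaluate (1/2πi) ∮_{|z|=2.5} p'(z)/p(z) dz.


The zeros of p are: (-2 + 2i), (-2 - 2i), 1, (-2 + 3i), (-2 - 3i), (-3 + 3i), (-3 - 3i).
Their magnitudes are: 2.828, 2.828, 1, 3.606, 3.606, 4.243, 4.243.
Zeros with |z| < R = 2.5: 1.
Count = 1.
By the argument principle, (1/2πi) ∮_{|z|=R} p'(z)/p(z) dz equals exactly this count.

Number of zeros inside |z| < 2.5: 1.


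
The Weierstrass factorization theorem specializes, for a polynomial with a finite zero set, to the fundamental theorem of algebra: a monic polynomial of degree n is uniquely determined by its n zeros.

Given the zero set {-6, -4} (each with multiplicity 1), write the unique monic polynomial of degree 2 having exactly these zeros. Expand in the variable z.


The polynomial is p(z) = ∏_{α ∈ S} (z − α), where S = {-6, -4}.
Expanding the product yields: p(z) = z^2 + 10·z + 24.
The resulting polynomial has degree 2 and real coefficients as required.

p(z) = z^2 + 10·z + 24.


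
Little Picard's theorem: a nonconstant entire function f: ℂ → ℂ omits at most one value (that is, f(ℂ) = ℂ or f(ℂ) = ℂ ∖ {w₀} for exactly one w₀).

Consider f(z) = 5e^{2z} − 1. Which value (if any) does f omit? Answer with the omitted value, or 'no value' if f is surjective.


Little Picard bounds the complement of f(ℂ) to at most one point.
e^{2z} is never zero on ℂ, so 5·e^{2z} takes every value in ℂ ∖ {0}. Adding -1 shifts the range to ℂ ∖ {-1}. Thus f omits exactly the value -1.

Omitted value: -1.


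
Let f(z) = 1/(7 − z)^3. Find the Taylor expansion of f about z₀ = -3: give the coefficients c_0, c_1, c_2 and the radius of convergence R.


Let w = z − z₀, so z = z₀ + w.
Then 7 − z = 7 − (z₀ + w) = (7 − z₀) − w = 10 − w.
f(z) = 1/(10 − w)^3 = (1/(10)^3) · (1 − w/(10))^{−3}.
By the binomial series (1−u)^{−3} = Σ_{n≥0} C(n+2, 2) u^n for |u|<1, with u = w/(10):
  c_n = C(n+2, 2) / (10)^(n+3).
  c_0 = 1/(10)^3 = 1/1000.
  c_1 = 3/(10)^4 = 3/10000.
  c_2 = 6/(10)^5 = 3/50000.
The series is valid for |w/d| < 1, i.e. |z − z₀| < |d|.
Radius of convergence: R = |7 − z₀| = |10| = 10 (distance from z₀ to the singularity z = 7).

c_0 = 1/1000, c_1 = 3/10000, c_2 = 3/50000; R = 10.


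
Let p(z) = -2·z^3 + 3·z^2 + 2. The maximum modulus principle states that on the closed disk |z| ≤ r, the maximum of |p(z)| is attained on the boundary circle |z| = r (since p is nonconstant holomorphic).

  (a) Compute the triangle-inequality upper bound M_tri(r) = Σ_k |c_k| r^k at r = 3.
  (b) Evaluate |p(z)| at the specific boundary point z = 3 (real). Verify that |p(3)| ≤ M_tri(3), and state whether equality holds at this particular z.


Coefficients: c_0 = 2, c_1 = 0, c_2 = 3, c_3 = -2. Radius r = 3.
Part (a). Triangle bound: M_tri(r) = Σ_k |c_k| r^k
  = |2|·3^0 + |0|·3^1 + |3|·3^2 + |-2|·3^3
  = 2 + 0 + 27 + 54 = 83.
This bounds M(r) := max_{|z|=r} |p(z)| from above; equality holds iff all terms c_k z^k can be made to align in phase at a single z on |z|=r.
Part (b). At z = 3 (real, on the circle |z| = r):
  p(3) = (2)·3^0 + (0)·3^1 + (3)·3^2 + (-2)·3^3 = -25.
  |p(3)| = 25.
Check: |p(3)| = 25 ≤ 83 = M_tri(3). ✓ Equality does not hold at z = 3 (the coefficients have mixed signs, so the terms do not all align in phase there).

M_tri(3) = 83; |p(3)| = 25; equality at z=3: no.


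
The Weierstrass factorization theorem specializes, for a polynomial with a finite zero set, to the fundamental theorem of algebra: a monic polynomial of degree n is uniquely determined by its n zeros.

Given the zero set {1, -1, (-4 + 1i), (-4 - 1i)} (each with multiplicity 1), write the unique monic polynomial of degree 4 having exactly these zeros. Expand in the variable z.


The polynomial is p(z) = ∏_{α ∈ S} (z − α), where S = {1, -1, (-4 + 1i), (-4 - 1i)}.
Expanding the product yields: p(z) = z^4 + 8·z^3 + 16·z^2 -8·z -17.
Note conjugate pairs combine to real quadratics: (z − (-4+1i))(z − (-4−1i)) = z² + 8z + 17.
The resulting polynomial has degree 4 and real coefficients as required.

p(z) = z^4 + 8·z^3 + 16·z^2 -8·z -17.


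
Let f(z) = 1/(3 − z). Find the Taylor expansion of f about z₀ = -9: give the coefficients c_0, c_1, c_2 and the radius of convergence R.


Let w = z − z₀, so z = z₀ + w.
Then 3 − z = 3 − (z₀ + w) = (3 − z₀) − w = 12 − w.
f(z) = 1/(12 − w) = (1/(12)) · 1/(1 − w/(12)) = Σ_{n≥0} w^n / (12)^(n+1).
So c_n = 1/(12)^(n+1):
  c_0 = 1/(12)^1 = 1/12.
  c_1 = 1/(12)^2 = 1/144.
  c_2 = 1/(12)^3 = 1/1728.
The series is valid for |w/d| < 1, i.e. |z − z₀| < |d|.
Radius of convergence: R = |3 − z₀| = |12| = 12 (distance from z₀ to the singularity z = 3).

c_0 = 1/12, c_1 = 1/144, c_2 = 1/1728; R = 12.


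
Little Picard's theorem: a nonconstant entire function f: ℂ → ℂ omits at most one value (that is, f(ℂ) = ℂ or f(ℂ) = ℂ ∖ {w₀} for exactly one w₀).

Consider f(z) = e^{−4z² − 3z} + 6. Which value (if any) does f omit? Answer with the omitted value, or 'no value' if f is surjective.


Little Picard bounds the complement of f(ℂ) to at most one point.
The exponent g(z) = −4z² − 3z is a nonconstant polynomial, hence surjective onto ℂ. So e^{g(z)} takes every value in {e^w : w ∈ ℂ} = ℂ ∖ {0}. Adding 6 shifts the range to ℂ ∖ {6}. f omits exactly 6.

Omitted value: 6.


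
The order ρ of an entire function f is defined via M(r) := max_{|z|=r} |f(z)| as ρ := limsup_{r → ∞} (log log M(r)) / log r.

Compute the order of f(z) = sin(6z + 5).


sin(w) is a linear combination of e^{iw} and e^{−iw} (or e^w, e^{−w} in the hyperbolic case), so |sin(w)| ≤ e^{|w|}. With w = 6z + 5, |w| ≤ 6|z| + 5 = 6r + 5 on |z| = r, giving M(r) ≤ e^{6r + 5}, so ρ ≤ 1. On a suitable ray (z = it for sin/cos; z = t for sinh/cosh, t real → ∞), |sin(6z + 5)| grows like e^{6|t|}/2, so ρ ≥ 1. Hence ρ = 1.
Therefore ρ = 1.

Order ρ = 1.


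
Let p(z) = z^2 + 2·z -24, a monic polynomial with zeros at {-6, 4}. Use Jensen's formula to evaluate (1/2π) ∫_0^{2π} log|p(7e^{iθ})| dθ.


Zeros: -6, 4; r = 7.
Inside |z| < r: -6, 4. Outside (|z| ≥ r): ∅.
p(0) = -24, so log|p(0)| = log(24) = 3.1781.
Apply Jensen: I(r) = log|p(0)| + Σ_k log(r/|z_k|), summed over zeros inside |z| < r.
  log(r/|z_k|) for z_k = -6: log(7/6) = 0.1542
  log(r/|z_k|) for z_k = 4: log(7/4) = 0.5596
Sum over inside zeros: 0.7138.
I(r) = log|p(0)| + (inside sum) = 3.1781 + 0.7138 = 3.8918.
Closed form (all zeros inside, monic): I(r) = n·log(r) = 2·log(7) = 3.8918. ✓

I(r) ≈ 3.8918.


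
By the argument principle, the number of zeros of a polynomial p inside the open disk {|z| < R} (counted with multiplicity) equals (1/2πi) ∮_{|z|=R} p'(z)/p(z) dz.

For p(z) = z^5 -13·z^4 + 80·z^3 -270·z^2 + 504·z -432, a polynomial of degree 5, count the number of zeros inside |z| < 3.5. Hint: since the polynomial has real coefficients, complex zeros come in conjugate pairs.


The zeros of p are: (3 + 3i), (3 - 3i), (2 + 2i), (2 - 2i), 3.
Their magnitudes are: 4.243, 4.243, 2.828, 2.828, 3.
Zeros with |z| < R = 3.5: (2 + 2i), (2 - 2i), 3.
Count = 3.
By the argument principle, (1/2πi) ∮_{|z|=R} p'(z)/p(z) dz equals exactly this count.

Number of zeros inside |z| < 3.5: 3.


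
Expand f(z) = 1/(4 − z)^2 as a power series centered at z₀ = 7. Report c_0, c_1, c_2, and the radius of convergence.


Let w = z − z₀, so z = z₀ + w.
Then 4 − z = 4 − (z₀ + w) = (4 − z₀) − w = -3 − w.
f(z) = 1/(-3 − w)^2 = (1/(-3)^2) · (1 − w/(-3))^{−2}.
By the binomial series (1−u)^{−2} = Σ_{n≥0} C(n+1, 1) u^n for |u|<1, with u = w/(-3):
  c_n = C(n+1, 1) / (-3)^(n+2).
  c_0 = 1/(-3)^2 = 1/9.
  c_1 = 2/(-3)^3 = -2/27.
  c_2 = 3/(-3)^4 = 1/27.
The series is valid for |w/d| < 1, i.e. |z − z₀| < |d|.
Radius of convergence: R = |4 − z₀| = |-3| = 3 (distance from z₀ to the singularity z = 4).

c_0 = 1/9, c_1 = -2/27, c_2 = 1/27; R = 3.


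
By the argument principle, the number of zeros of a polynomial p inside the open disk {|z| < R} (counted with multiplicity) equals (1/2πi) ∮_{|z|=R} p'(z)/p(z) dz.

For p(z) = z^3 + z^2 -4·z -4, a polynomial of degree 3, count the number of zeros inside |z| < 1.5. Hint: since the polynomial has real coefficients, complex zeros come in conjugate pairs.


The zeros of p are: -1, 2, -2.
Their magnitudes are: 1, 2, 2.
Zeros with |z| < R = 1.5: -1.
Count = 1.
By the argument principle, (1/2πi) ∮_{|z|=R} p'(z)/p(z) dz equals exactly this count.

Number of zeros inside |z| < 1.5: 1.


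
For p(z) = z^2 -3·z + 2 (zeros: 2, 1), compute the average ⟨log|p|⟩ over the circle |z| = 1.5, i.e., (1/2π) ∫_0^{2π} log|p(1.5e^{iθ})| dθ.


Zeros: 1, 2; r = 1.5.
Inside |z| < r: 1. Outside (|z| ≥ r): 2.
p(0) = 2, so log|p(0)| = log(2) = 0.6931.
Apply Jensen: I(r) = log|p(0)| + Σ_k log(r/|z_k|), summed over zeros inside |z| < r.
  log(r/|z_k|) for z_k = 1: log(1.5/1) = 0.4055
  Outside zeros (2) contribute nothing to the Jensen sum.
Sum over inside zeros: 0.4055.
I(r) = log|p(0)| + (inside sum) = 0.6931 + 0.4055 = 1.0986.
Note: since some zeros are outside |z| ≤ r, the simplified n·log(r) form does NOT apply — only the inside zeros contribute.

I(r) ≈ 1.0986.


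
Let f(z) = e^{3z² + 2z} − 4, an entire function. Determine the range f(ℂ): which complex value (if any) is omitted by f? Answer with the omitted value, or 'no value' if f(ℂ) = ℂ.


Little Picard bounds the complement of f(ℂ) to at most one point.
The exponent g(z) = 3z² + 2z is a nonconstant polynomial, hence surjective onto ℂ. So e^{g(z)} takes every value in {e^w : w ∈ ℂ} = ℂ ∖ {0}. Adding -4 shifts the range to ℂ ∖ {-4}. f omits exactly -4.

Omitted value: -4.


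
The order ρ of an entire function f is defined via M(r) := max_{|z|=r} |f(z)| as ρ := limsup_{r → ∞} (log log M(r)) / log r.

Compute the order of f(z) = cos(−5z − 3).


cos(w) is a linear combination of e^{iw} and e^{−iw} (or e^w, e^{−w} in the hyperbolic case), so |cos(w)| ≤ e^{|w|}. With w = −5z − 3, |w| ≤ 5|z| + 3 = 5r + 3 on |z| = r, giving M(r) ≤ e^{5r + 3}, so ρ ≤ 1. On a suitable ray (z = it for sin/cos; z = t for sinh/cosh, t real → ∞), |cos(−5z − 3)| grows like e^{5|t|}/2, so ρ ≥ 1. Hence ρ = 1.
Therefore ρ = 1.

Order ρ = 1.


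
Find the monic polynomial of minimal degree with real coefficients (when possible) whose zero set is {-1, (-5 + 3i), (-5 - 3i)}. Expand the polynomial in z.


The polynomial is p(z) = ∏_{α ∈ S} (z − α), where S = {-1, (-5 + 3i), (-5 - 3i)}.
Expanding the product yields: p(z) = z^3 + 11·z^2 + 44·z + 34.
Note conjugate pairs combine to real quadratics: (z − (-5+3i))(z − (-5−3i)) = z² + 10z + 34.
The resulting polynomial has degree 3 and real coefficients as required.

p(z) = z^3 + 11·z^2 + 44·z + 34.


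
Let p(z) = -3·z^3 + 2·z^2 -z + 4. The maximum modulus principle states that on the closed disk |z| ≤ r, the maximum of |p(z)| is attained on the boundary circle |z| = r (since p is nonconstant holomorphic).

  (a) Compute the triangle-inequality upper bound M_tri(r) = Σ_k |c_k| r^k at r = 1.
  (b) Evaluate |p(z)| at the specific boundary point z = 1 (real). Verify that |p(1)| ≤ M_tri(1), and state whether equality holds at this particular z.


Coefficients: c_0 = 4, c_1 = -1, c_2 = 2, c_3 = -3. Radius r = 1.
Part (a). Triangle bound: M_tri(r) = Σ_k |c_k| r^k
  = |4|·1^0 + |-1|·1^1 + |2|·1^2 + |-3|·1^3
  = 4 + 1 + 2 + 3 = 10.
This bounds M(r) := max_{|z|=r} |p(z)| from above; equality holds iff all terms c_k z^k can be made to align in phase at a single z on |z|=r.
Part (b). At z = 1 (real, on the circle |z| = r):
  p(1) = (4)·1^0 + (-1)·1^1 + (2)·1^2 + (-3)·1^3 = 2.
  |p(1)| = 2.
Check: |p(1)| = 2 ≤ 10 = M_tri(1). ✓ Equality does not hold at z = 1 (the coefficients have mixed signs, so the terms do not all align in phase there).

M_tri(1) = 10; |p(1)| = 2; equality at z=1: no.


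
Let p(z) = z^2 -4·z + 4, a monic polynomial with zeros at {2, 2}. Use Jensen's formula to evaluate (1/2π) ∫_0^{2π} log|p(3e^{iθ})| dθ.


Zeros: 2, 2; r = 3.
Inside |z| < r: 2, 2. Outside (|z| ≥ r): ∅.
p(0) = 4, so log|p(0)| = log(4) = 1.3863.
Apply Jensen: I(r) = log|p(0)| + Σ_k log(r/|z_k|), summed over zeros inside |z| < r.
  log(r/|z_k|) for z_k = 2: log(3/2) = 0.4055
  log(r/|z_k|) for z_k = 2: log(3/2) = 0.4055
Sum over inside zeros: 0.8109.
I(r) = log|p(0)| + (inside sum) = 1.3863 + 0.8109 = 2.1972.
Closed form (all zeros inside, monic): I(r) = n·log(r) = 2·log(3) = 2.1972. ✓

I(r) ≈ 2.1972.


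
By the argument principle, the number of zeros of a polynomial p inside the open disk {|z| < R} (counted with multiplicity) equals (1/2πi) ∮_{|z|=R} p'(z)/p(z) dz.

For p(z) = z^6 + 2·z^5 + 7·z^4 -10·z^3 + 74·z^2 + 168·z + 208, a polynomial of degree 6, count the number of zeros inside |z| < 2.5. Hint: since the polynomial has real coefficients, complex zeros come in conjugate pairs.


The zeros of p are: (-1 + 1i), (-1 - 1i), (-2 + 3i), (-2 - 3i), (2 + 2i), (2 - 2i).
Their magnitudes are: 1.414, 1.414, 3.606, 3.606, 2.828, 2.828.
Zeros with |z| < R = 2.5: (-1 + 1i), (-1 - 1i).
Count = 2.
By the argument principle, (1/2πi) ∮_{|z|=R} p'(z)/p(z) dz equals exactly this count.

Number of zeros inside |z| < 2.5: 2.


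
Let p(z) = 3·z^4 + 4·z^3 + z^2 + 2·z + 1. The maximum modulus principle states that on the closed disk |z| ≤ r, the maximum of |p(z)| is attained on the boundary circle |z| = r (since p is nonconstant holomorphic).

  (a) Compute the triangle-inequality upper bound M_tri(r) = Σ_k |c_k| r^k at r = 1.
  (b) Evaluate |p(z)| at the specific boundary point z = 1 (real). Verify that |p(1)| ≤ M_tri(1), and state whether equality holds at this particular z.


Coefficients: c_0 = 1, c_1 = 2, c_2 = 1, c_3 = 4, c_4 = 3. Radius r = 1.
Part (a). Triangle bound: M_tri(r) = Σ_k |c_k| r^k
  = |1|·1^0 + |2|·1^1 + |1|·1^2 + |4|·1^3 + |3|·1^4
  = 1 + 2 + 1 + 4 + 3 = 11.
This bounds M(r) := max_{|z|=r} |p(z)| from above; equality holds iff all terms c_k z^k can be made to align in phase at a single z on |z|=r.
Part (b). At z = 1 (real, on the circle |z| = r):
  p(1) = (1)·1^0 + (2)·1^1 + (1)·1^2 + (4)·1^3 + (3)·1^4 = 11.
  |p(1)| = 11.
Since all nonzero coefficients share the same sign, |p(1)| = 11 = M_tri(1); the triangle bound is attained at z = 1, so in fact M(r) = 11.

M_tri(1) = 11; |p(1)| = 11; equality at z=1: yes.


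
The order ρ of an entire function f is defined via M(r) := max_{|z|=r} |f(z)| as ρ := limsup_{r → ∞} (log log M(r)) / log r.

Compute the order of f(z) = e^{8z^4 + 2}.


|e^{8z^4 + 2}| = e^{Re(8·z^4) + 2} ≤ e^{8|z|^4 + 2} = e^{8r^4 + 2} on |z| = r, so ρ ≤ 4. Choosing z on |z|=r so that 8·z^4 is real positive (always possible by picking arg z appropriately) gives |f(z)| = e^{8r^4 + 2}, matching the bound. The additive constant 2 does not affect log log M(r) ~ 4·log r. Hence ρ = 4.
Therefore ρ = 4.

Order ρ = 4.


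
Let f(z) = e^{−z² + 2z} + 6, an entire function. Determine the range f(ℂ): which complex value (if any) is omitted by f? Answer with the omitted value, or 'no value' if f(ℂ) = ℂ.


Little Picard bounds the complement of f(ℂ) to at most one point.
The exponent g(z) = −z² + 2z is a nonconstant polynomial, hence surjective onto ℂ. So e^{g(z)} takes every value in {e^w : w ∈ ℂ} = ℂ ∖ {0}. Adding 6 shifts the range to ℂ ∖ {6}. f omits exactly 6.

Omitted value: 6.


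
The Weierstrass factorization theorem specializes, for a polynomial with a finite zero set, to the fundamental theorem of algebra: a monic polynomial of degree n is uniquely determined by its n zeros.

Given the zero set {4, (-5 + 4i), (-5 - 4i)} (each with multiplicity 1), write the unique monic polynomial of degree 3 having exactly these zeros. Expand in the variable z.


The polynomial is p(z) = ∏_{α ∈ S} (z − α), where S = {4, (-5 + 4i), (-5 - 4i)}.
Expanding the product yields: p(z) = z^3 + 6·z^2 + z -164.
Note conjugate pairs combine to real quadratics: (z − (-5+4i))(z − (-5−4i)) = z² + 10z + 41.
The resulting polynomial has degree 3 and real coefficients as required.

p(z) = z^3 + 6·z^2 + z -164.
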